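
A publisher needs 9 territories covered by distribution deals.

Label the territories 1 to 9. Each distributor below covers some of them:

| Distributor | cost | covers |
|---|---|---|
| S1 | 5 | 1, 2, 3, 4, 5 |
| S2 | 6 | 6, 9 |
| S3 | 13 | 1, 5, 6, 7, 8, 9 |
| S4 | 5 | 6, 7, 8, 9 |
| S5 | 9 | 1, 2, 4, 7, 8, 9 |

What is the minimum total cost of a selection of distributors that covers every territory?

10

S1, S4 together cover every territory (S1 ∪ S4 = {1, 2, 3, 4, 5, 6, 7, 8, 9}); total cost 5 + 5 = 10.
No covering selection has total cost below 10.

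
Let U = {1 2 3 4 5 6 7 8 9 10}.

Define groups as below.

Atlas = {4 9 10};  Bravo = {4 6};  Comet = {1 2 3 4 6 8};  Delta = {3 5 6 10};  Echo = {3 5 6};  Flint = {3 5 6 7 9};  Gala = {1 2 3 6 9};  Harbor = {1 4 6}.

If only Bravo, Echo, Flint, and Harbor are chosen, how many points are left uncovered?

3

Union of Bravo, Echo, Flint, Harbor = {1, 3, 4, 5, 6, 7, 9}.
Not covered: 2, 8, 10 — 3 points.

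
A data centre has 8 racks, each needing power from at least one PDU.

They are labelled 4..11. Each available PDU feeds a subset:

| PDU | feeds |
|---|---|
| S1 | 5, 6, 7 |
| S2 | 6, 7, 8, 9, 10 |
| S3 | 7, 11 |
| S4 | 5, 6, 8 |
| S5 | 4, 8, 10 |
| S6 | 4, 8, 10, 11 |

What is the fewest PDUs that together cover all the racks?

S2 and S4 and S6 together: S2 ∪ S4 ∪ S6 = {4, 5, 6, 7, 8, 9, 10, 11} — every rack is covered.
Only S2 contains 9, so S2 is forced; the remaining 3 racks need at least 2 more PDUs (each remaining PDU adds at most 2) — so at least 3 PDUs are needed, and 3 is optimal.

3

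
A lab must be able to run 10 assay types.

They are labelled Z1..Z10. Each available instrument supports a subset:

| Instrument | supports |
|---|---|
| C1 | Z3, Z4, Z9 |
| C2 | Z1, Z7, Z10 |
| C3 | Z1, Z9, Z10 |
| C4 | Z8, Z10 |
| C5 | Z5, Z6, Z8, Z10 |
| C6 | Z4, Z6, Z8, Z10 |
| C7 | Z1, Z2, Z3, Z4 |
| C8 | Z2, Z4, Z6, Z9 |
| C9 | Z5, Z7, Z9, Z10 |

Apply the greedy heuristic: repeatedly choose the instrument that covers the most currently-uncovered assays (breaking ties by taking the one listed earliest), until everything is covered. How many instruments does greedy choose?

3

Greedy: pick C5 (covers 4 new) → pick C7 (covers 4 new) → pick C9 (covers 2 new). Total picks: 3.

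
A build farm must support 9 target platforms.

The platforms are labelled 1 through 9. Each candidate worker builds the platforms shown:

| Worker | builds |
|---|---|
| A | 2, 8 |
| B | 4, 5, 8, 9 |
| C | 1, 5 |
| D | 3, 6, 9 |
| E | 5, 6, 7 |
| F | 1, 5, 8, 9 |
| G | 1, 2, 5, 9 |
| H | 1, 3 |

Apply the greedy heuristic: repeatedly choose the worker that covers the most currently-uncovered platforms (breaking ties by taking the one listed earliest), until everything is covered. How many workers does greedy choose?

4

Greedy: pick B (covers 4 new) → pick D (covers 2 new) → pick G (covers 2 new) → pick E (covers 1 new). Total picks: 4.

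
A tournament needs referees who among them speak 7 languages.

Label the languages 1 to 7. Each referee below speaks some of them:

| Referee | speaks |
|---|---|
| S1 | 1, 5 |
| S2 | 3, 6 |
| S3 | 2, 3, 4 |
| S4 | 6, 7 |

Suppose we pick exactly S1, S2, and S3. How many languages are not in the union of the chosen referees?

Union of S1, S2, S3 = {1, 2, 3, 4, 5, 6}.
Not covered: 7 — 1 language.

1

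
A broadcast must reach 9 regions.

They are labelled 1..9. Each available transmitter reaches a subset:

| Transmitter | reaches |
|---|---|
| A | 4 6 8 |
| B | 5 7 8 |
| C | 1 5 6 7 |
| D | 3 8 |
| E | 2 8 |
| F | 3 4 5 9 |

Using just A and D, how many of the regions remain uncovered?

5

Union of A, D = {3, 4, 6, 8}.
Not covered: 1, 2, 5, 7, 9 — 5 regions.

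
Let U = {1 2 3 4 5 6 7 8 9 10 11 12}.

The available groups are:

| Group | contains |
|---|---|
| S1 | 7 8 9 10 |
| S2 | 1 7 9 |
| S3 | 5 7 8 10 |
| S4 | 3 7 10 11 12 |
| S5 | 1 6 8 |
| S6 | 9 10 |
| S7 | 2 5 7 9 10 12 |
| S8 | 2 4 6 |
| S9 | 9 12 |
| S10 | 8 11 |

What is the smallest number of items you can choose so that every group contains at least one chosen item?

4

Take H = {6, 8, 9, 12}. Each listed group contains at least one of these, so H is a hitting set of size 4.
No choice of 3 items meets every group, so 4 is the minimum.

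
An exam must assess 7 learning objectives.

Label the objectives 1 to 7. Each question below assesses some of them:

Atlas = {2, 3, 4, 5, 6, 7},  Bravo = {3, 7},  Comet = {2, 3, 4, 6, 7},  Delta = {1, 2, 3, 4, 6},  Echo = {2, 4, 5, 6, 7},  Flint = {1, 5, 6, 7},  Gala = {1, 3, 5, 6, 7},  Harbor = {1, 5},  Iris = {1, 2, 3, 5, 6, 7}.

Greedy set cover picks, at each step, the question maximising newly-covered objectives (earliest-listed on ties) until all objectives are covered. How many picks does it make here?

Greedy: pick Atlas (covers 6 new) → pick Delta (covers 1 new). Total picks: 2.

2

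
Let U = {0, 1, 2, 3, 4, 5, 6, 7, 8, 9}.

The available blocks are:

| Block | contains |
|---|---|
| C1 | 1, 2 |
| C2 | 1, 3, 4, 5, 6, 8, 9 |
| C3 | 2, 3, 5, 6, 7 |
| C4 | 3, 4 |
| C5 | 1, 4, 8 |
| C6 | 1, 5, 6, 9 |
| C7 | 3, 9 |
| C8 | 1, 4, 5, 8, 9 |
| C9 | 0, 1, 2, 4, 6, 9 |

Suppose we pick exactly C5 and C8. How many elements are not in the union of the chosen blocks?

Union of C5, C8 = {1, 4, 5, 8, 9}.
Not covered: 0, 2, 3, 6, 7 — 5 elements.

5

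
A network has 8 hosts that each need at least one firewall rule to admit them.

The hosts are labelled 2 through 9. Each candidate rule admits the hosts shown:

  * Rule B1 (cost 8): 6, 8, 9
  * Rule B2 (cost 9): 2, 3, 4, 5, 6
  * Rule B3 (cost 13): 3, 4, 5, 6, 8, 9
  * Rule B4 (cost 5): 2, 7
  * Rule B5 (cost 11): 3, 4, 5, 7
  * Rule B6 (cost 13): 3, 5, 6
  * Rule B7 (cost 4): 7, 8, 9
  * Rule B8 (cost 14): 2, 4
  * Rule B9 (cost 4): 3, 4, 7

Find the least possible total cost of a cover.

B2, B7 together cover every host (B2 ∪ B7 = {2, 3, 4, 5, 6, 7, 8, 9}); total cost 9 + 4 = 13.
No covering selection has total cost below 13.

13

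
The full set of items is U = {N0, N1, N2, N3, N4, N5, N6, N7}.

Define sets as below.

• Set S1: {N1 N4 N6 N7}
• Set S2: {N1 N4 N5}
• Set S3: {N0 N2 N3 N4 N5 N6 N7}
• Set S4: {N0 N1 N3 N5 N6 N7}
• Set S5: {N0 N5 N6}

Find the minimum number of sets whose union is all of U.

2

Take {S1, S3}. Their union is {N0, N1, N2, N3, N4, N5, N6, N7}, which is all 8 items.
No single set has all 8 items (the largest, S3, has 7), so 2 is optimal.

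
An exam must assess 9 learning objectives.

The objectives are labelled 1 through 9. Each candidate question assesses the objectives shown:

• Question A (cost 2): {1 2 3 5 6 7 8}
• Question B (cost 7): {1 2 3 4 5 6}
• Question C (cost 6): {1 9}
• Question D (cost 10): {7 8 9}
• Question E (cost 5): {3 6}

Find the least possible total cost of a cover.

A, B, C together cover every objective (A ∪ B ∪ C = {1, 2, 3, 4, 5, 6, 7, 8, 9}); total cost 2 + 7 + 6 = 15.
No covering selection has total cost below 15.

15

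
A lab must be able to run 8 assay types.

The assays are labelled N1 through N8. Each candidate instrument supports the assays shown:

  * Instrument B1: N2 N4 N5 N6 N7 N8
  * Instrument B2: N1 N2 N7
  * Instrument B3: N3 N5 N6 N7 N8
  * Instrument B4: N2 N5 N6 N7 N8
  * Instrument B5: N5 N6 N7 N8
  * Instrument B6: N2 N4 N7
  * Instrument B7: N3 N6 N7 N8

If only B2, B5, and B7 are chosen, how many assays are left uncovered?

Union of B2, B5, B7 = {N1, N2, N3, N5, N6, N7, N8}.
Not covered: N4 — 1 assay.

1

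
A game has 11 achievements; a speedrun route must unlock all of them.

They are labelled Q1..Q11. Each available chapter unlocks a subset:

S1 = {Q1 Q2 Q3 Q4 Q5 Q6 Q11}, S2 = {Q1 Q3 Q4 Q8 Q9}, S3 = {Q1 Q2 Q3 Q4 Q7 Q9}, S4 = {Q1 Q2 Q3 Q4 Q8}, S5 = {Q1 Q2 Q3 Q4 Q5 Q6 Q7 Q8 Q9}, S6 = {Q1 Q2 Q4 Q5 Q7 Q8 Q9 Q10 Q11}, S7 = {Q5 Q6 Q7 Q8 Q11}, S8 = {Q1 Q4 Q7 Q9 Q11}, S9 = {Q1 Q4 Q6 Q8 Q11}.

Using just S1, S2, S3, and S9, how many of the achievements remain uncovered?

Union of S1, S2, S3, S9 = {Q1, Q2, Q3, Q4, Q5, Q6, Q7, Q8, Q9, Q11}.
Not covered: Q10 — 1 achievement.

1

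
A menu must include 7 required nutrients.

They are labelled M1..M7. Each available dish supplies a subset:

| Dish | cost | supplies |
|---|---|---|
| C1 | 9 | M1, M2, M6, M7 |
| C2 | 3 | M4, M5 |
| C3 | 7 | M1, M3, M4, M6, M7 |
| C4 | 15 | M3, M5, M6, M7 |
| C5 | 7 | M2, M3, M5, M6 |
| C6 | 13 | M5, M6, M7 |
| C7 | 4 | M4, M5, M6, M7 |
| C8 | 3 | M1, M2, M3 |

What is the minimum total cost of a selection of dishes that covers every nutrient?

7

C7, C8 together cover every nutrient (C7 ∪ C8 = {M1, M2, M3, M4, M5, M6, M7}); total cost 4 + 3 = 7.
No covering selection has total cost below 7.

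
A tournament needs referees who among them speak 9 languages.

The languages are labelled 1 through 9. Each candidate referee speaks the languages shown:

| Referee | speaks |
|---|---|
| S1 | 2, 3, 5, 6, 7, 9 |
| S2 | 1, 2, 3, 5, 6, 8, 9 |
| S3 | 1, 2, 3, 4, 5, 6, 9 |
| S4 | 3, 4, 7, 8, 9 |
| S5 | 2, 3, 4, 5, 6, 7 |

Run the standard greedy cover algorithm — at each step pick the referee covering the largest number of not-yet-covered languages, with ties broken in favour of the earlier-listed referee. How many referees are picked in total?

Greedy: pick S2 (covers 7 new) → pick S4 (covers 2 new). Total picks: 2.

2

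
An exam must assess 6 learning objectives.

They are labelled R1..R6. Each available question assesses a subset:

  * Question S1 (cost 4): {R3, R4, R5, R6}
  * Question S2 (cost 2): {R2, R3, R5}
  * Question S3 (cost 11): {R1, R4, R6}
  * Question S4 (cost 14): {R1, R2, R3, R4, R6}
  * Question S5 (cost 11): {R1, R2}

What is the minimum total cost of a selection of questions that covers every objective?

13

S2, S3 together cover every objective (S2 ∪ S3 = {R1, R2, R3, R4, R5, R6}); total cost 2 + 11 = 13.
The greedy pick S2, S1, S3 costs 17; no covering selection beats 13.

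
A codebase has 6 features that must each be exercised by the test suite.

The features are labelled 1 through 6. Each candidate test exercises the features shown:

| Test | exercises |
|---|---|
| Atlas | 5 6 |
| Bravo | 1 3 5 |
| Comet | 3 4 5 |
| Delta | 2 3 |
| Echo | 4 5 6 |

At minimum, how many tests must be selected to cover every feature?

Bravo and Delta and Echo together: Bravo ∪ Delta ∪ Echo = {1, 2, 3, 4, 5, 6} — every feature is covered.
Only Bravo contains 1, so Bravo is forced; the remaining 3 features need at least 2 more tests (each remaining test adds at most 2) — so at least 3 tests are needed, and 3 is optimal.

3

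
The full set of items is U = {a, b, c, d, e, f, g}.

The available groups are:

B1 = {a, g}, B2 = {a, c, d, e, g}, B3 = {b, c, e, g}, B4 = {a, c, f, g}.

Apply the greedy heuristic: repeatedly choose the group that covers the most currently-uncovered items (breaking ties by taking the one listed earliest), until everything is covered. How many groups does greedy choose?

Greedy: pick B2 (covers 5 new) → pick B3 (covers 1 new) → pick B4 (covers 1 new). Total picks: 3.

3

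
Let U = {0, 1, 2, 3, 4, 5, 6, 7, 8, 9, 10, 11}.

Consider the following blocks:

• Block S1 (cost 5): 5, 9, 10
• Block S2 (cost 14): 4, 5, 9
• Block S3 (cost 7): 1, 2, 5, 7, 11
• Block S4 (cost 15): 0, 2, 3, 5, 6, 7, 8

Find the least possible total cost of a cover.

41

S1, S2, S3, S4 together cover every item (S1 ∪ S2 ∪ S3 ∪ S4 = {0, 1, 2, 3, 4, 5, 6, 7, 8, 9, 10, 11}); total cost 5 + 14 + 7 + 15 = 41.
No covering selection has total cost below 41.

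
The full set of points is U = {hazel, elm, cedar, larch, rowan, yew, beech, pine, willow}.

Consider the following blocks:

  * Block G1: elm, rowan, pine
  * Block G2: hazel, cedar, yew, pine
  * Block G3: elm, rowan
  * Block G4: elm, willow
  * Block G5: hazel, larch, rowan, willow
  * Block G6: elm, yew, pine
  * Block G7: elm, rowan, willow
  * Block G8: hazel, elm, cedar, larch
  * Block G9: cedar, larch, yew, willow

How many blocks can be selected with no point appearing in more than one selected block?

G3, G9 are pairwise disjoint (G3={elm,rowan}; G9={cedar,larch,yew,willow}).
Every remaining block overlaps one of these, and no 3 of the listed blocks are pairwise disjoint, so 2 is the maximum.

2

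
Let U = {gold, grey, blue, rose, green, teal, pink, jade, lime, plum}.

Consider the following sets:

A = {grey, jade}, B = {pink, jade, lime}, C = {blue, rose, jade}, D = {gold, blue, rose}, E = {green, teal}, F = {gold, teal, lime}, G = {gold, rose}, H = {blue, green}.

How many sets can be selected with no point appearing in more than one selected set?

B, E, G are pairwise disjoint (B={pink,jade,lime}; E={green,teal}; G={gold,rose}).
Every remaining set overlaps one of these, and no 4 of the listed sets are pairwise disjoint, so 3 is the maximum.

3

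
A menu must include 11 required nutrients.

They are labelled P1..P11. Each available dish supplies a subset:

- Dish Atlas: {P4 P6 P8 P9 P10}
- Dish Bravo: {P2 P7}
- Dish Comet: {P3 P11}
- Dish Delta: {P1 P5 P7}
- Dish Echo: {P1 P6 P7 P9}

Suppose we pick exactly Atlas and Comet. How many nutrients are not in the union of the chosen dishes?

4

Union of Atlas, Comet = {P3, P4, P6, P8, P9, P10, P11}.
Not covered: P1, P2, P5, P7 — 4 nutrients.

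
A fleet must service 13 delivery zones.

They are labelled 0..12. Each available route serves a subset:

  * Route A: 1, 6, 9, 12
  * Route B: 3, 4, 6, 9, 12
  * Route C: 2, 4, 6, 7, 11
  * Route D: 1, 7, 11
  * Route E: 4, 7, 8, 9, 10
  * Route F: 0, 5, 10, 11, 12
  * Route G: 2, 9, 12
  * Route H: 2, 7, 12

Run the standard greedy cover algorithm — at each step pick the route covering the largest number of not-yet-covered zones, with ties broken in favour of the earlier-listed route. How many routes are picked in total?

5

Greedy: pick B (covers 5 new) → pick F (covers 4 new) → pick C (covers 2 new) → pick A (covers 1 new) → pick E (covers 1 new). Total picks: 5.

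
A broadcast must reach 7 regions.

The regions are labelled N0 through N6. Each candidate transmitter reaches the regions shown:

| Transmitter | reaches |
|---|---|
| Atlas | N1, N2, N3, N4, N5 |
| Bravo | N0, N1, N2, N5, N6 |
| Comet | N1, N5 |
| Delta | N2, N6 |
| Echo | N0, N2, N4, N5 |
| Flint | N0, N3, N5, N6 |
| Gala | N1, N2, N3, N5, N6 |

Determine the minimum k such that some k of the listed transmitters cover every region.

2

Atlas and Flint together: Atlas ∪ Flint = {N0, N1, N2, N3, N4, N5, N6} — every region is covered.
No single transmitter has all 7 regions (the largest, Atlas, has 5), so 2 is optimal.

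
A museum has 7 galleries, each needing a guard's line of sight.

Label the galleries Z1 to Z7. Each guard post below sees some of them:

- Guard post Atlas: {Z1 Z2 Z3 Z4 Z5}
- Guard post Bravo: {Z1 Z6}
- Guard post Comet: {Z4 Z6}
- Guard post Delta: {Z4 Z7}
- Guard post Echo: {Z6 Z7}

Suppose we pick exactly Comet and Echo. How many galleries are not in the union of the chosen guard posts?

4

Union of Comet, Echo = {Z4, Z6, Z7}.
Not covered: Z1, Z2, Z3, Z5 — 4 galleries.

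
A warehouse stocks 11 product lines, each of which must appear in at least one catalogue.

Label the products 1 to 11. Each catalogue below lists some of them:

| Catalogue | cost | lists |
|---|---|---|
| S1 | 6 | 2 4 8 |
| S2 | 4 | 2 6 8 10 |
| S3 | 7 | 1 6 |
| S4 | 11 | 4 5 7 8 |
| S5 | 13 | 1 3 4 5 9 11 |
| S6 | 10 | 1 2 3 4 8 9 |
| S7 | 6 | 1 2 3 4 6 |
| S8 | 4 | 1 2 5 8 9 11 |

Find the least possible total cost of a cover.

S2, S4, S7, S8 together cover every product (S2 ∪ S4 ∪ S7 ∪ S8 = {1, 2, 3, 4, 5, 6, 7, 8, 9, 10, 11}); total cost 4 + 11 + 6 + 4 = 25.
No covering selection has total cost below 25.

25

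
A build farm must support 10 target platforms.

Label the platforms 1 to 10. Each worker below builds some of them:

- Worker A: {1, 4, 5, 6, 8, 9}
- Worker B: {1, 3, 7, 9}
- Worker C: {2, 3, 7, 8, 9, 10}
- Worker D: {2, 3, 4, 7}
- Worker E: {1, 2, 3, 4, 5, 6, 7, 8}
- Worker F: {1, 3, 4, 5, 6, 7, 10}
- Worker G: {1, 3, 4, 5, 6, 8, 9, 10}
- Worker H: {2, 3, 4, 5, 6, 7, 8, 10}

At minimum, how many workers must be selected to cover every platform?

Take {C, G}. Their union is {1, 2, 3, 4, 5, 6, 7, 8, 9, 10}, which is all 10 platforms.
No single worker has all 10 platforms (the largest, E, has 8), so 2 is optimal.

2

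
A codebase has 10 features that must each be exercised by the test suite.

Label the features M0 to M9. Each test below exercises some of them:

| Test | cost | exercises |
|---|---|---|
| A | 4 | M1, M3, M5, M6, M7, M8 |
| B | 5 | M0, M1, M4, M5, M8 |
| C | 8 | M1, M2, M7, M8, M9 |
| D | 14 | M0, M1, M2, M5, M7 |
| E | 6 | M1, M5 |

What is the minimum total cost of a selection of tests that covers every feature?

A, B, C together cover every feature (A ∪ B ∪ C = {M0, M1, M2, M3, M4, M5, M6, M7, M8, M9}); total cost 4 + 5 + 8 = 17.
No covering selection has total cost below 17.

17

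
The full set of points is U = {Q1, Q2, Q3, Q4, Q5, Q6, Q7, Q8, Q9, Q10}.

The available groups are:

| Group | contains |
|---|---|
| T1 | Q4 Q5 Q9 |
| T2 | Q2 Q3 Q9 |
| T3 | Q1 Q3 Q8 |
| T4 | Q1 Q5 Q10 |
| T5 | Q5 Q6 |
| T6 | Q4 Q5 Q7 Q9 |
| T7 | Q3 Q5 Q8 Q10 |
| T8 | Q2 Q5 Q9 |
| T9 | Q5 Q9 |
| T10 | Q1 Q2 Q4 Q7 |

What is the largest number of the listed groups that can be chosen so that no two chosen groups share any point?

2

T3, T8 are pairwise disjoint (T3={Q1,Q3,Q8}; T8={Q2,Q5,Q9}).
Every remaining group overlaps one of these, and no 3 of the listed groups are pairwise disjoint, so 2 is the maximum.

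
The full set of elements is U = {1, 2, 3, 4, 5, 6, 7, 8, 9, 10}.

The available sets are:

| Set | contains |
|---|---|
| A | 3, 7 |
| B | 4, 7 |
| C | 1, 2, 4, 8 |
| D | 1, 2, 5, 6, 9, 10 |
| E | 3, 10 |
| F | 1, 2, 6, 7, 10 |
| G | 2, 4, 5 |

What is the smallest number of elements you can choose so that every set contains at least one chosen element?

Take H = {2, 7, 10}. Each listed set contains at least one of these, so H is a hitting set of size 3.
No choice of 2 elements meets every set, so 3 is the minimum.

3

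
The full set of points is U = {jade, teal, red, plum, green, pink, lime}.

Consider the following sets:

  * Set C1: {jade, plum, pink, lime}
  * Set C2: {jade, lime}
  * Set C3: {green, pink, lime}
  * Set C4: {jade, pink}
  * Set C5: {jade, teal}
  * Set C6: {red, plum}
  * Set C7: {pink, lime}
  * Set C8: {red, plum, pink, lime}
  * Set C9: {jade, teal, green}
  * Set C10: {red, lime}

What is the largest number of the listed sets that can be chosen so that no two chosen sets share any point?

3

C3, C5, C6 are pairwise disjoint (C3={green,pink,lime}; C5={jade,teal}; C6={red,plum}).
Every remaining set overlaps one of these, and no 4 of the listed sets are pairwise disjoint, so 3 is the maximum.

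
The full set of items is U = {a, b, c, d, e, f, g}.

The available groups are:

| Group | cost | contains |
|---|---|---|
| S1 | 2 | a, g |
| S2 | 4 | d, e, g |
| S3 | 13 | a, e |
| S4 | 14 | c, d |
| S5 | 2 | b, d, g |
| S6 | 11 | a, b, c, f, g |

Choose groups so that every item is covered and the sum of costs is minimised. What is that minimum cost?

15

S2, S6 together cover every item (S2 ∪ S6 = {a, b, c, d, e, f, g}); total cost 4 + 11 = 15.
The greedy pick S5, S1, S2, S6 costs 19; no covering selection beats 15.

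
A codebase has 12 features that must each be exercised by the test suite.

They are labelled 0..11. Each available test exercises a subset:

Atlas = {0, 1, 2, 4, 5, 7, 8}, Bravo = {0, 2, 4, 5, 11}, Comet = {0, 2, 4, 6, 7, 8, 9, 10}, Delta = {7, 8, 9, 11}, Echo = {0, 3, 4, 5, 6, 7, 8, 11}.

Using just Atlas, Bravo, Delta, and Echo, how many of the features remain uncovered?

1

Union of Atlas, Bravo, Delta, Echo = {0, 1, 2, 3, 4, 5, 6, 7, 8, 9, 11}.
Not covered: 10 — 1 feature.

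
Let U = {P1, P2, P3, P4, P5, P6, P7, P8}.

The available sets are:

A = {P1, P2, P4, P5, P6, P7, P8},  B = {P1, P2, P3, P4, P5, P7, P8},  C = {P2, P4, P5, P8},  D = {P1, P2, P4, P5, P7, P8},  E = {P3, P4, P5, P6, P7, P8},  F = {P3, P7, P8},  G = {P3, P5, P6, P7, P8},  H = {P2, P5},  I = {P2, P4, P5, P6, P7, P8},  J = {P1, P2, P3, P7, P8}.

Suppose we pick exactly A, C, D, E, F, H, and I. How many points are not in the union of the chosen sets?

Union of A, C, D, E, F, H, I = {P1, P2, P3, P4, P5, P6, P7, P8} — that's every point, so 0 are uncovered.

0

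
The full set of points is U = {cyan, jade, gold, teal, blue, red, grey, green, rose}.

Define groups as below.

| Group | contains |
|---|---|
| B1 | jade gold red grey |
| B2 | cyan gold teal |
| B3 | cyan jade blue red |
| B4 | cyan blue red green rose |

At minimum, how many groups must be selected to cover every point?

3

Take {B1, B2, B4}. Their union is {cyan, jade, gold, teal, blue, red, grey, green, rose}, which is all 9 points.
Only B2 contains teal, so B2 is forced; the remaining 6 points need at least 2 more groups (each remaining group adds at most 4) — so at least 3 groups are needed, and 3 is optimal.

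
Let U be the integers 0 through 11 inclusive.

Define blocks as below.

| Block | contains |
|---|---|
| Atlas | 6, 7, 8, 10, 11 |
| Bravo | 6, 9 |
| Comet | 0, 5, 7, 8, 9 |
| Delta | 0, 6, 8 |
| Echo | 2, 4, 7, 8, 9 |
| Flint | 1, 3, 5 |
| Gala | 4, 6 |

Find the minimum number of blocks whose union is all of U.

Atlas, Comet, Echo, and Flint cover everything between them: the union {0, 1, 2, 3, 4, 5, 6, 7, 8, 9, 10, 11} is all of U.
Only Echo contains 2, so Echo is forced; the remaining 7 elements need at least 3 more blocks (each remaining block adds at most 3) — so at least 4 blocks are needed, and 4 is optimal.

4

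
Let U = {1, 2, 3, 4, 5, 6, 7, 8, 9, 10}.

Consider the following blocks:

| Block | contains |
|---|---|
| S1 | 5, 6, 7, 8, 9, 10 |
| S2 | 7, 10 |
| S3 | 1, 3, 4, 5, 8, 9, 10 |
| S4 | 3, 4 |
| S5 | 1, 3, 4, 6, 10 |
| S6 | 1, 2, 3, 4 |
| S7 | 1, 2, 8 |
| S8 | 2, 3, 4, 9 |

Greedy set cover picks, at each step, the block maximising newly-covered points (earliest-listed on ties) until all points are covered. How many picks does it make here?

3

Greedy: pick S3 (covers 7 new) → pick S1 (covers 2 new) → pick S6 (covers 1 new). Total picks: 3.
(The true minimum cover uses only 2 blocks, so greedy is not optimal here.)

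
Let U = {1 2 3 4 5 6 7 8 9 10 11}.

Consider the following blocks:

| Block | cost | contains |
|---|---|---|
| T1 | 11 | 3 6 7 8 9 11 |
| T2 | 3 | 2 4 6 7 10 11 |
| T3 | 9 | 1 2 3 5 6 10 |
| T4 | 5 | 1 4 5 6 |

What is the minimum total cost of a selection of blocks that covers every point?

19

T1, T2, T4 together cover every point (T1 ∪ T2 ∪ T4 = {1, 2, 3, 4, 5, 6, 7, 8, 9, 10, 11}); total cost 11 + 3 + 5 = 19.
No covering selection has total cost below 19.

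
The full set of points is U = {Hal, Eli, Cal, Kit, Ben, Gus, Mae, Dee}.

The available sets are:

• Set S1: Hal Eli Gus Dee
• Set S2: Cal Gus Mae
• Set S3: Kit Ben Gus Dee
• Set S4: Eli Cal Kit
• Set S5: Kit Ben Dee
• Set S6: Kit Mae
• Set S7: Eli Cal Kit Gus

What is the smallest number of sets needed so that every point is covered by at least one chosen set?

S1, S2, and S3 cover everything between them: the union {Hal, Eli, Cal, Kit, Ben, Gus, Mae, Dee} is all of U.
Only S1 contains Hal, so S1 is forced; the remaining 4 points need at least 2 more sets (each remaining set adds at most 2) — so at least 3 sets are needed, and 3 is optimal.

3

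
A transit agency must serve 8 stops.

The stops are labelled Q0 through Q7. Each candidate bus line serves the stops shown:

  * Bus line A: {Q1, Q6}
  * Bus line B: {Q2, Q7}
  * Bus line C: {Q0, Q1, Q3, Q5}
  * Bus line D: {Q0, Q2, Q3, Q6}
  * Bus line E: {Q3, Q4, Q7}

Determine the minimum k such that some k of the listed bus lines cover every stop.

Take {C, D, E}. Their union is {Q0, Q1, Q2, Q3, Q4, Q5, Q6, Q7}, which is all 8 stops.
Only E contains Q4, so E is forced; the remaining 5 stops need at least 2 more bus lines (each remaining bus line adds at most 3) — so at least 3 bus lines are needed, and 3 is optimal.

3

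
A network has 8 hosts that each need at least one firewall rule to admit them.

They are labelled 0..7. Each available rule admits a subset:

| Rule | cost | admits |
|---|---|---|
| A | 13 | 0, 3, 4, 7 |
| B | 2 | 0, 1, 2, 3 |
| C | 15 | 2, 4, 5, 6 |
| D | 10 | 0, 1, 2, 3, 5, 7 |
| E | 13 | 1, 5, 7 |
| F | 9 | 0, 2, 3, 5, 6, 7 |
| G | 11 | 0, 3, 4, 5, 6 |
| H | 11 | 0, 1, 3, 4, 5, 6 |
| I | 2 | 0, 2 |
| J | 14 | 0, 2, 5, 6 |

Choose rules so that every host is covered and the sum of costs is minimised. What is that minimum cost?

20

F, H together cover every host (F ∪ H = {0, 1, 2, 3, 4, 5, 6, 7}); total cost 9 + 11 = 20.
The greedy pick B, F, G costs 22; no covering selection beats 20.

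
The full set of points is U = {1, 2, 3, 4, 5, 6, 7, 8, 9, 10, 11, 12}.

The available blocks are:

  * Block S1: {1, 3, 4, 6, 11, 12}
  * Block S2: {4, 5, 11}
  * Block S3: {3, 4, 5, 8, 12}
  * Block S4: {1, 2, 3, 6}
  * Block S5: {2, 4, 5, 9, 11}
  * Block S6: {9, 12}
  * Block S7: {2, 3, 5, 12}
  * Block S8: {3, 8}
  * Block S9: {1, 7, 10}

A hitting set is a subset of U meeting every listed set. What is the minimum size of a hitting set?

4

H = {3, 4, 7, 12} meets every block (each contains at least one member of H), and |H| = 4.
The blocks S2, S6, S8, S9 are pairwise disjoint, so any hitting set needs a separate point for each — at least 4. Hence 4 is optimal.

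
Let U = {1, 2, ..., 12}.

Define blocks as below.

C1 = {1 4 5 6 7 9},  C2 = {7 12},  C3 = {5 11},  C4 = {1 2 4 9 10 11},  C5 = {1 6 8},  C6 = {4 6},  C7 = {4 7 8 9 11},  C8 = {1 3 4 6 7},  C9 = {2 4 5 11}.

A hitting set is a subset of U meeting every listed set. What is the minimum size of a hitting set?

3

H = {6, 7, 11} meets every block (each contains at least one member of H), and |H| = 3.
The blocks C2, C3, C5 are pairwise disjoint, so any hitting set needs a separate element for each — at least 3. Hence 3 is optimal.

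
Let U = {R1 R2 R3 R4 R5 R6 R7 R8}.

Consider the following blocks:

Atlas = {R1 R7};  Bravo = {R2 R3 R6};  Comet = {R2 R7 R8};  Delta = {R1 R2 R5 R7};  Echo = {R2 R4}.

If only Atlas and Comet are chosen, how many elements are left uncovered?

4

Union of Atlas, Comet = {R1, R2, R7, R8}.
Not covered: R3, R4, R5, R6 — 4 elements.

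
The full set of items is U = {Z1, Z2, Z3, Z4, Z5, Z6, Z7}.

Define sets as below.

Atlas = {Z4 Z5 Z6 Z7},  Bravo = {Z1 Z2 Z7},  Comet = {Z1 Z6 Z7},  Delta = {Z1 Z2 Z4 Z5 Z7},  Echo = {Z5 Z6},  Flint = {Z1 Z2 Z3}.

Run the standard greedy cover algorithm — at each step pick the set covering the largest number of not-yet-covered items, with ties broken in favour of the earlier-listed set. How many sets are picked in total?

Greedy: pick Delta (covers 5 new) → pick Atlas (covers 1 new) → pick Flint (covers 1 new). Total picks: 3.
(The true minimum cover uses only 2 sets, so greedy is not optimal here.)

3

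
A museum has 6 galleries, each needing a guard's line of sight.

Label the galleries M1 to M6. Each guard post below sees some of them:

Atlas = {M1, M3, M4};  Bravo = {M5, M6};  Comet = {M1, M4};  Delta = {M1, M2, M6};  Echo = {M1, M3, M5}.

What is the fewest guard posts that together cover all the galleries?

3

Atlas and Bravo and Delta together: Atlas ∪ Bravo ∪ Delta = {M1, M2, M3, M4, M5, M6} — every gallery is covered.
Only Delta contains M2, so Delta is forced; the remaining 3 galleries need at least 2 more guard posts (each remaining guard post adds at most 2) — so at least 3 guard posts are needed, and 3 is optimal.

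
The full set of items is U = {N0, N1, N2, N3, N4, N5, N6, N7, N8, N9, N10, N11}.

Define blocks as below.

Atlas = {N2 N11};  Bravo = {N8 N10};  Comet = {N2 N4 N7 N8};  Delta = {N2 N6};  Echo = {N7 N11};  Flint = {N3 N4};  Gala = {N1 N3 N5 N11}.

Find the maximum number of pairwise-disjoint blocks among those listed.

Bravo, Delta, Echo, Flint are pairwise disjoint (Bravo={N8,N10}; Delta={N2,N6}; Echo={N7,N11}; Flint={N3,N4}).
Every remaining block overlaps one of these, and no 5 of the listed blocks are pairwise disjoint, so 4 is the maximum.

4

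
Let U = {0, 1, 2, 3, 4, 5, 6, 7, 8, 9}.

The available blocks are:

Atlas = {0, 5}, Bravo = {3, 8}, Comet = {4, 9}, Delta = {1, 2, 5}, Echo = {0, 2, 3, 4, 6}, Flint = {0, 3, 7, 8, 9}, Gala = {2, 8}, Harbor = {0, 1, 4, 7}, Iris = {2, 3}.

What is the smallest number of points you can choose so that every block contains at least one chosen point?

4

Take H = {0, 2, 4, 8}. Each listed block contains at least one of these, so H is a hitting set of size 4.
No choice of 3 points meets every block, so 4 is the minimum.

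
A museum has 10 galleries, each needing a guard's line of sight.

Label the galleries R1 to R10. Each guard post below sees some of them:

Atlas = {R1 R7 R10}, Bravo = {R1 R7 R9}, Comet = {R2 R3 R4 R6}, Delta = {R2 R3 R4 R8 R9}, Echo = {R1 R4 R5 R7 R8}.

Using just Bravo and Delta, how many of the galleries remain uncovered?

3

Union of Bravo, Delta = {R1, R2, R3, R4, R7, R8, R9}.
Not covered: R5, R6, R10 — 3 galleries.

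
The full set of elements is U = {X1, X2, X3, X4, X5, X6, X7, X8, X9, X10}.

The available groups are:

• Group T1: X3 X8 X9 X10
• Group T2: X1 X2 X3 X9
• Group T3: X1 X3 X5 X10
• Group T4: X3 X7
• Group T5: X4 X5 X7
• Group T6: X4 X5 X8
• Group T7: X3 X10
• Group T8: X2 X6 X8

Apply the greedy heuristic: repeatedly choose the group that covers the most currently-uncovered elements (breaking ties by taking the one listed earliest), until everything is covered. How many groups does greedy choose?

4

Greedy: pick T1 (covers 4 new) → pick T5 (covers 3 new) → pick T2 (covers 2 new) → pick T8 (covers 1 new). Total picks: 4.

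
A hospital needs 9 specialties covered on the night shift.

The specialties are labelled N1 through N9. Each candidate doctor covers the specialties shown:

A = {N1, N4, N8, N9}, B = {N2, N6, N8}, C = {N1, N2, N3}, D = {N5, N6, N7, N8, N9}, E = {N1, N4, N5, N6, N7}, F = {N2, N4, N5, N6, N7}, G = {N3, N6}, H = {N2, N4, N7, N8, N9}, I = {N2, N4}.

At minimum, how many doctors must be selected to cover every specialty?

3

Take {E, G, H}. Their union is {N1, N2, N3, N4, N5, N6, N7, N8, N9}, which is all 9 specialties.
No 2 of the 9 doctors cover everything (all 36 combinations miss at least one specialty), so 3 is optimal.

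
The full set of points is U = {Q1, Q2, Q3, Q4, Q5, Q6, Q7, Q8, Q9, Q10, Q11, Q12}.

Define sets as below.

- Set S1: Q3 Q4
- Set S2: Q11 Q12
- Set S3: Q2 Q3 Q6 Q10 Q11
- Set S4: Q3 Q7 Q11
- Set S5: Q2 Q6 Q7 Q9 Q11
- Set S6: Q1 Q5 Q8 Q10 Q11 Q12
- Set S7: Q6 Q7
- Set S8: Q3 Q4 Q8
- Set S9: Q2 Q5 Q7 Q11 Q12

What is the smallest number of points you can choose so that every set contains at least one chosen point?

H = {Q3, Q6, Q12} meets every set (each contains at least one member of H), and |H| = 3.
The sets S1, S2, S7 are pairwise disjoint, so any hitting set needs a separate point for each — at least 3. Hence 3 is optimal.

3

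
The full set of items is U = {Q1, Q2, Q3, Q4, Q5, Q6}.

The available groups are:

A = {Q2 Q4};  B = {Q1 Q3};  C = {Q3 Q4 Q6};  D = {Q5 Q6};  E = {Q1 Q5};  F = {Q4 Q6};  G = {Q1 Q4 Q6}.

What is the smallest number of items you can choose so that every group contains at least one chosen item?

3

H = {Q1, Q4, Q5} meets every group (each contains at least one member of H), and |H| = 3.
The groups A, B, D are pairwise disjoint, so any hitting set needs a separate item for each — at least 3. Hence 3 is optimal.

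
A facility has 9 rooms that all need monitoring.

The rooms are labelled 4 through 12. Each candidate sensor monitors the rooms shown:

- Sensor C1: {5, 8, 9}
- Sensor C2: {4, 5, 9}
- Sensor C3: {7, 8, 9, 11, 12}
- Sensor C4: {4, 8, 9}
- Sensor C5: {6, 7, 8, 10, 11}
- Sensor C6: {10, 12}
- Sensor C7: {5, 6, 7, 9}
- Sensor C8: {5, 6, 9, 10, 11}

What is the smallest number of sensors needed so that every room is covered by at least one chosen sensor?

3

Take {C2, C5, C6}. Their union is {4, 5, 6, 7, 8, 9, 10, 11, 12}, which is all 9 rooms.
No 2 of the 8 sensors cover everything (all 28 combinations miss at least one room), so 3 is optimal.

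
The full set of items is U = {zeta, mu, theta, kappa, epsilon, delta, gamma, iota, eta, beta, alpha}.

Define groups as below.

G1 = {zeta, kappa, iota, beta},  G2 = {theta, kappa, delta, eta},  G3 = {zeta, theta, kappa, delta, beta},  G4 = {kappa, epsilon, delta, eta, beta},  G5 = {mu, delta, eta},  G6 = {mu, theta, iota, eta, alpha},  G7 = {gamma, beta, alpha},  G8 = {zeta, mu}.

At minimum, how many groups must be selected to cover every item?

G4, G6, G7, and G8 cover everything between them: the union {zeta, mu, theta, kappa, epsilon, delta, gamma, iota, eta, beta, alpha} is all of U.
No 3 of the 8 groups cover everything (all 56 combinations miss at least one item), so 4 is optimal.

4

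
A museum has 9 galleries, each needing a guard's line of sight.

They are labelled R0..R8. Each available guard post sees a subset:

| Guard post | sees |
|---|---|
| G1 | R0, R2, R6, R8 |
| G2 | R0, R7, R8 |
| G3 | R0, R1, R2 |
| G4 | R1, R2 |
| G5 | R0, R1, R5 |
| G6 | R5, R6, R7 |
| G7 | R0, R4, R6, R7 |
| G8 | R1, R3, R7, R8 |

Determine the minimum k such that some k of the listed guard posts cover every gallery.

4

G4 and G5 and G7 and G8 together: G4 ∪ G5 ∪ G7 ∪ G8 = {R0, R1, R2, R3, R4, R5, R6, R7, R8} — every gallery is covered.
No 3 of the 8 guard posts cover everything (all 56 combinations miss at least one gallery), so 4 is optimal.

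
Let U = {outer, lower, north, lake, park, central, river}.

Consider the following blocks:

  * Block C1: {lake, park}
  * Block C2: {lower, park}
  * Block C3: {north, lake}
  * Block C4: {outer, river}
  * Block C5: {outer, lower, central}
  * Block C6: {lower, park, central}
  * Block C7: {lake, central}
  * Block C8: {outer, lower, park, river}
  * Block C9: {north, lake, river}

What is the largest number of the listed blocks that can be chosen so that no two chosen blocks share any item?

C2, C3, C4 are pairwise disjoint (C2={lower,park}; C3={north,lake}; C4={outer,river}).
Every remaining block overlaps one of these, and no 4 of the listed blocks are pairwise disjoint, so 3 is the maximum.

3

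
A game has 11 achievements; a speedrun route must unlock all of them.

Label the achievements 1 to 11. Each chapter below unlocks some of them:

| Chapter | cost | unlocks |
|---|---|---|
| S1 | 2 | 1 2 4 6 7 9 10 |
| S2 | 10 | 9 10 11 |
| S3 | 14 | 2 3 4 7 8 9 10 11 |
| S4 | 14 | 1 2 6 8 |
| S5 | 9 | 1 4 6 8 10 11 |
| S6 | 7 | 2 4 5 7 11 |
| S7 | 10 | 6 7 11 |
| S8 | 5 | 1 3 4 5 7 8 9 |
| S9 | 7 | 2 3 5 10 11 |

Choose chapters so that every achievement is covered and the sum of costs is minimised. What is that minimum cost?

S1, S6, S8 together cover every achievement (S1 ∪ S6 ∪ S8 = {1, 2, 3, 4, 5, 6, 7, 8, 9, 10, 11}); total cost 2 + 7 + 5 = 14.
No covering selection has total cost below 14.

14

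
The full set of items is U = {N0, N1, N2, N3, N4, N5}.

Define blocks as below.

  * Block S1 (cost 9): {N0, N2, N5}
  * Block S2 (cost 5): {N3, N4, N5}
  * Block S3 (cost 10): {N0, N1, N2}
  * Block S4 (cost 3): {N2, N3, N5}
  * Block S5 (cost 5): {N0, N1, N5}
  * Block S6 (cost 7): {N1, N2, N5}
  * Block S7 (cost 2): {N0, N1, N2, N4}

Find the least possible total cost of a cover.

S4, S7 together cover every item (S4 ∪ S7 = {N0, N1, N2, N3, N4, N5}); total cost 3 + 2 = 5.
No covering selection has total cost below 5.

5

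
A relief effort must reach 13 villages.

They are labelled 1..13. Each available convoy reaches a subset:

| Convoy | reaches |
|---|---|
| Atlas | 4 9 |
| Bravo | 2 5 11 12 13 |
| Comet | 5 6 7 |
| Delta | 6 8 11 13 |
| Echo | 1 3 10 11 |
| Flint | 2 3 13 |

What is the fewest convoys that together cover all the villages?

Take {Atlas, Bravo, Comet, Delta, Echo}. Their union is {1, 2, 3, 4, 5, 6, 7, 8, 9, 10, 11, 12, 13}, which is all 13 villages.
No 4 of the 6 convoys cover everything (all 15 combinations miss at least one village), so 5 is optimal.

5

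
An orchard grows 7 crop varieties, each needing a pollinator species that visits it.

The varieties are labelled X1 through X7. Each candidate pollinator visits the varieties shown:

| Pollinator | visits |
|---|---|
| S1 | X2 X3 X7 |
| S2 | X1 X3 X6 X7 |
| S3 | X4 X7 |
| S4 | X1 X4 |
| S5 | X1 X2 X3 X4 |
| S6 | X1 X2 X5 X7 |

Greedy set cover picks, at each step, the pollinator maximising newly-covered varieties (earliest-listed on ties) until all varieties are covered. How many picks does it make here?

3

Greedy: pick S2 (covers 4 new) → pick S5 (covers 2 new) → pick S6 (covers 1 new). Total picks: 3.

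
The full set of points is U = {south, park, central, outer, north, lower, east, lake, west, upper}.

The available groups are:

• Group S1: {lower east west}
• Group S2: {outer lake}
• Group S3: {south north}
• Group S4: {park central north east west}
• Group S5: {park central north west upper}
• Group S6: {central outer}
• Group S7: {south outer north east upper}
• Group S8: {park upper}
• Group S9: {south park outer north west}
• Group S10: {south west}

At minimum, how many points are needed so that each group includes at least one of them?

4

H = {south, park, outer, west} meets every group (each contains at least one member of H), and |H| = 4.
The groups S1, S2, S3, S8 are pairwise disjoint, so any hitting set needs a separate point for each — at least 4. Hence 4 is optimal.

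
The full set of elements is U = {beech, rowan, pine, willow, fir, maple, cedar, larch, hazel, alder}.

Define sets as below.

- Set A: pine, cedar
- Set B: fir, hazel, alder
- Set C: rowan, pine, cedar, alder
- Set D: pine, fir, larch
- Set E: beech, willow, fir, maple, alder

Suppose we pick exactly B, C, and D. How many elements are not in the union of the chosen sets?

Union of B, C, D = {rowan, pine, fir, cedar, larch, hazel, alder}.
Not covered: beech, willow, maple — 3 elements.

3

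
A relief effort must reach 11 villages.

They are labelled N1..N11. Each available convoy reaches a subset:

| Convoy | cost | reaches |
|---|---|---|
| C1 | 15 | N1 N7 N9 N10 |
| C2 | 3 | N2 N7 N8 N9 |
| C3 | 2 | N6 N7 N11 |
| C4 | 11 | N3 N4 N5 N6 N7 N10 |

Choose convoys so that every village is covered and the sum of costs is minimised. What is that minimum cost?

C1, C2, C3, C4 together cover every village (C1 ∪ C2 ∪ C3 ∪ C4 = {N1, N2, N3, N4, N5, N6, N7, N8, N9, N10, N11}); total cost 15 + 3 + 2 + 11 = 31.
No covering selection has total cost below 31.

31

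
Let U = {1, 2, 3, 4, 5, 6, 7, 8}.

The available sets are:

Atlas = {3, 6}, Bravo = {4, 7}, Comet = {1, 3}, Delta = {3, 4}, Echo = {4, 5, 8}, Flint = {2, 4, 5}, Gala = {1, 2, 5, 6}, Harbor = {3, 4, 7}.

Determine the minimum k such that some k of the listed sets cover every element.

3

Echo, Gala, and Harbor cover everything between them: the union {1, 2, 3, 4, 5, 6, 7, 8} is all of U.
Only Echo contains 8, so Echo is forced; the remaining 5 elements need at least 2 more sets (each remaining set adds at most 3) — so at least 3 sets are needed, and 3 is optimal.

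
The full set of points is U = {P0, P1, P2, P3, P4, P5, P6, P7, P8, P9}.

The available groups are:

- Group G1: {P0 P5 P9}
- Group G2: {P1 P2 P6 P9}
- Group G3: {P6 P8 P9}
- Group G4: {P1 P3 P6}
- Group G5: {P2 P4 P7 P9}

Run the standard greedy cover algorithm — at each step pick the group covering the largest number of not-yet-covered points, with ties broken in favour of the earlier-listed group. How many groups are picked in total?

Greedy: pick G2 (covers 4 new) → pick G1 (covers 2 new) → pick G5 (covers 2 new) → pick G3 (covers 1 new) → pick G4 (covers 1 new). Total picks: 5.
(The true minimum cover uses only 4 groups, so greedy is not optimal here.)

5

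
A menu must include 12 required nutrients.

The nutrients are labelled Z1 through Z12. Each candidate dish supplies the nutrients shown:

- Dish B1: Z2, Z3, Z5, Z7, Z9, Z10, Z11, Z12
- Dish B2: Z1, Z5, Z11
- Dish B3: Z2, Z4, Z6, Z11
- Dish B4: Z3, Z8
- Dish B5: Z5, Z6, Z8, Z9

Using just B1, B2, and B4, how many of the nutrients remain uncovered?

2

Union of B1, B2, B4 = {Z1, Z2, Z3, Z5, Z7, Z8, Z9, Z10, Z11, Z12}.
Not covered: Z4, Z6 — 2 nutrients.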